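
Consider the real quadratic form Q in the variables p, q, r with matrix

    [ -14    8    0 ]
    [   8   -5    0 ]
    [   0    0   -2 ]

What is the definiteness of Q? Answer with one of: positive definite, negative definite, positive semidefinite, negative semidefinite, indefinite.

negative definite

Applying the same elementary operations to the rows and columns of A produces a congruent diagonal matrix with entries -14, -3/7, -2.
Counting signs: 3 negative.
Hence Q is negative definite.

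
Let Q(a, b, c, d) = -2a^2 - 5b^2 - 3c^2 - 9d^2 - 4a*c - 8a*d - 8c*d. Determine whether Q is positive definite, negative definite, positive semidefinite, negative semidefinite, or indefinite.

negative definite

The symmetric matrix of Q is A = [[-2, 0, -2, -4], [0, -5, 0, 0], [-2, 0, -3, -4], [-4, 0, -4, -9]].
Leading principal minors: Δ_1 = -2, Δ_2 = 10, Δ_3 = -10, Δ_4 = 10.
The signs alternate starting with Δ_1 < 0, so by Sylvester's criterion Q is negative definite.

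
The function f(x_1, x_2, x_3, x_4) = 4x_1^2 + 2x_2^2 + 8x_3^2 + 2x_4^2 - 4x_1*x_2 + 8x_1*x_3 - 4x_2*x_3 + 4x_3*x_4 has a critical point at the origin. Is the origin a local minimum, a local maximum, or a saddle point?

The Hessian at the origin is H = [[8, -4, 8, 0], [-4, 4, -4, 0], [8, -4, 16, 4], [0, 0, 4, 4]].
Symmetric row and column elimination reduces H to a congruent diagonal form with pivots 8, 2, 8, 2.
That gives 4 positive pivots.
H is positive definite, so the origin is a strict local minimum.

local minimum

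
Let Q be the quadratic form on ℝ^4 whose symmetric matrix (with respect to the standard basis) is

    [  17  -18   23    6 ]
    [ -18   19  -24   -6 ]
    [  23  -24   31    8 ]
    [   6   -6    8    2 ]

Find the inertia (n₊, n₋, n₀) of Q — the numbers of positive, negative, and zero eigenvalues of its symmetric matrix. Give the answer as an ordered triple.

(2, 1, 1)

Applying the same elementary operations to the rows and columns of A produces a congruent diagonal matrix with entries 17, -1/17, 2, 0.
So there are 2 positive, 1 negative, 1 zero pivots.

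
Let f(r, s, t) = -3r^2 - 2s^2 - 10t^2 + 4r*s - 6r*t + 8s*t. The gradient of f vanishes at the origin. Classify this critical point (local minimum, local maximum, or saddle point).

local maximum

The Hessian at the origin is H = [[-6, 4, -6], [4, -4, 8], [-6, 8, -20]].
Congruent diagonalization of H (simultaneous row and column reduction) yields pivots -6, -4/3, -2.
That gives 3 negative pivots.
H is negative definite, so the origin is a strict local maximum.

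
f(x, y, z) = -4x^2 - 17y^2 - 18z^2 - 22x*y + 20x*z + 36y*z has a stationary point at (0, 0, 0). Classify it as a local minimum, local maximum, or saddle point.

The Hessian at the origin is H = [[-8, -22, 20], [-22, -34, 36], [20, 36, -36]].
Applying the same elementary operations to the rows and columns of H produces a congruent diagonal matrix with entries -8, 53/2, 20/53.
That gives 2 positive, 1 negative pivots.
H is indefinite, so the origin is a saddle point.

saddle point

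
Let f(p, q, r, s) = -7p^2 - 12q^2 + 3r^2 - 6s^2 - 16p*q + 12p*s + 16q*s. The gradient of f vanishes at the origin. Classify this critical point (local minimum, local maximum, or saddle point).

saddle point

The Hessian at the origin is H = [[-14, -16, 0, 12], [-16, -24, 0, 16], [0, 0, 6, 0], [12, 16, 0, -12]].
Symmetric row and column elimination reduces H to a congruent diagonal form with pivots -14, -40/7, 6, -4/5.
Counting signs: 1 positive, 3 negative.
H is indefinite, so the origin is a saddle point.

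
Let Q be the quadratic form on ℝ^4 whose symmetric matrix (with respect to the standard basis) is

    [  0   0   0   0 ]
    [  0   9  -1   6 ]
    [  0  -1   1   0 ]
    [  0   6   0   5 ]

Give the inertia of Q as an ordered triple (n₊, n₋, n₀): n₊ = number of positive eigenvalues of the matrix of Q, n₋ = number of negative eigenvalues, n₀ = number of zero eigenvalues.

(3, 0, 1)

Congruent diagonalization of A (simultaneous row and column reduction) yields pivots 0, 9, 8/9, 1/2.
So there are 3 positive, 1 zero pivots.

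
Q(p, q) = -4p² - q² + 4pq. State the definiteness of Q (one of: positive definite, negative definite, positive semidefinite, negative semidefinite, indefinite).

Write A = [[-4, 2], [2, -1]].
Congruent diagonalization of A (simultaneous row and column reduction) yields pivots -4, 0.
That gives 1 negative, 1 zero pivots.
Hence Q is negative semidefinite.

negative semidefinite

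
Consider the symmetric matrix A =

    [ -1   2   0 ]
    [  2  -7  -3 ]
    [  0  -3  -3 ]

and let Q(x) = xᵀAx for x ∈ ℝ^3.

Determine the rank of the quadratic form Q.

2

Applying the same elementary operations to the rows and columns of A produces a congruent diagonal matrix with entries -1, -3, 0.
So there are 2 negative, 1 zero pivots.
The rank is the number of nonzero pivots: 2.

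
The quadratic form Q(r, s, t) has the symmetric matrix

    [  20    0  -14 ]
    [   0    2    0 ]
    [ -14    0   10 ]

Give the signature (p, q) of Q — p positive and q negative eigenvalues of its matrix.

(3, 0)

Applying the same elementary operations to the rows and columns of A produces a congruent diagonal matrix with entries 20, 2, 1/5.
So there are 3 positive pivots.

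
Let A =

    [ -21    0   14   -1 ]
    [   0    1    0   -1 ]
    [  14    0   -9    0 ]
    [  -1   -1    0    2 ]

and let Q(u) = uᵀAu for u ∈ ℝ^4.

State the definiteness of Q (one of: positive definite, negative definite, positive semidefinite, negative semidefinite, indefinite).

indefinite

Congruent diagonalization of A (simultaneous row and column reduction) yields pivots -21, 1, 1/3, -2/7.
So there are 2 positive, 2 negative pivots.
Hence Q is indefinite.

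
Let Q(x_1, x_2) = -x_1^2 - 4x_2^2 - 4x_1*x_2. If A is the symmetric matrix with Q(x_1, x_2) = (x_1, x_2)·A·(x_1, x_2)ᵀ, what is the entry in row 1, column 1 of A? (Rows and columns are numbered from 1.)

The coefficient of x_1^2 in Q is -1, and that is exactly A[1,1].

-1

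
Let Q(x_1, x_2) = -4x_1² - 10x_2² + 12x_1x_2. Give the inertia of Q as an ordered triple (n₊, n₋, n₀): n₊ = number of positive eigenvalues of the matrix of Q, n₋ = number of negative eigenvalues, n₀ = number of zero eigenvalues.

(0, 2, 0)

Write A = [[-4, 6], [6, -10]].
Congruent diagonalization of A (simultaneous row and column reduction) yields pivots -4, -1.
That gives 2 negative pivots.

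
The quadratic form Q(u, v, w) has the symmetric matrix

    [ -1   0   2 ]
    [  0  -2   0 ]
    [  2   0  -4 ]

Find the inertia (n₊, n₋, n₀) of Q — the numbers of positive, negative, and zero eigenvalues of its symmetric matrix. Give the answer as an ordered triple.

Symmetric row and column elimination reduces A to a congruent diagonal form with pivots -1, -2, 0.
So there are 2 negative, 1 zero pivots.

(0, 2, 1)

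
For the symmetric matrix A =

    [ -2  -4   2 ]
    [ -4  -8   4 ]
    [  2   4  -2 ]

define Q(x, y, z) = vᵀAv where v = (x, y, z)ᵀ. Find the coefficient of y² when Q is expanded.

The coefficient of y² is the diagonal entry A[2,2] = -8.

-8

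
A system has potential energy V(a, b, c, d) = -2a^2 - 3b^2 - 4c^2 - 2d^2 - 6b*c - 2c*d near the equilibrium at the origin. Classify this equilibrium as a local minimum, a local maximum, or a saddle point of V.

The Hessian at the origin is H = [[-4, 0, 0, 0], [0, -6, -6, 0], [0, -6, -8, -2], [0, 0, -2, -4]].
An LDLᵀ factorisation of H has diagonal entries -4, -6, -2, -2.
That gives 4 negative pivots.
H is negative definite, so the origin is a strict local maximum.

local maximum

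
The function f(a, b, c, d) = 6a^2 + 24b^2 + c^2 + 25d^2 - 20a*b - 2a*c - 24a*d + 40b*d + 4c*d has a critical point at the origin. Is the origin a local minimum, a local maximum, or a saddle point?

local minimum

The Hessian at the origin is H = [[12, -20, -2, -24], [-20, 48, 0, 40], [-2, 0, 2, 4], [-24, 40, 4, 50]].
Symmetric row and column elimination reduces H to a congruent diagonal form with pivots 12, 44/3, 10/11, 2.
So there are 4 positive pivots.
H is positive definite, so the origin is a strict local minimum.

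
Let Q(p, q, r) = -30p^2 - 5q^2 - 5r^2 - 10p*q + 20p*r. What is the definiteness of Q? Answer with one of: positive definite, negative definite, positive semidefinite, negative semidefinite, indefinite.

negative definite

The symmetric matrix is A = [[-30, -5, 10], [-5, -5, 0], [10, 0, -5]].
Applying the same elementary operations to the rows and columns of A produces a congruent diagonal matrix with entries -30, -25/6, -1.
Counting signs: 3 negative.
Hence Q is negative definite.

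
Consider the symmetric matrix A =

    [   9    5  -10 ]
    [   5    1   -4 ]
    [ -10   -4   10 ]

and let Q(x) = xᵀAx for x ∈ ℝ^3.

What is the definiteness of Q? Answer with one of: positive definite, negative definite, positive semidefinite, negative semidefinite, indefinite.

indefinite

Applying the same elementary operations to the rows and columns of A produces a congruent diagonal matrix with entries 9, -16/9, 1/4.
So there are 2 positive, 1 negative pivots.
Hence Q is indefinite.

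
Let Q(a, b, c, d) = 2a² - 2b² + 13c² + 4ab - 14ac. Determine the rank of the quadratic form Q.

3

Write A = [[2, 2, -7, 0], [2, -2, 0, 0], [-7, 0, 13, 0], [0, 0, 0, 0]].
Row-reducing A symmetrically gives the diagonal entries 2, -4, 3/4, 0.
Counting signs: 2 positive, 1 negative, 1 zero.
The rank is the number of nonzero pivots: 3.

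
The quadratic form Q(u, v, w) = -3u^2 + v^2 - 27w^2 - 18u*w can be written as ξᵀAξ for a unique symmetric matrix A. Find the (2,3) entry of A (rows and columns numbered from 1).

The coefficient of v·w in Q is 0. For a symmetric A this equals A[2,3] + A[3,2] = 2·A[2,3].
So A[2,3] = 0/2 = 0.

0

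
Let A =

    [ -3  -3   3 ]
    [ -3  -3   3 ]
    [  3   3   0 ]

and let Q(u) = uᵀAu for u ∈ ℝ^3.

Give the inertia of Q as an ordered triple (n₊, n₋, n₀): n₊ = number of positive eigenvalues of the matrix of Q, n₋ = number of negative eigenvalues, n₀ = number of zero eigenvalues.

(1, 1, 1)

Congruent diagonalization of A (simultaneous row and column reduction) yields pivots -3, 0, 3.
That gives 1 positive, 1 negative, 1 zero pivots.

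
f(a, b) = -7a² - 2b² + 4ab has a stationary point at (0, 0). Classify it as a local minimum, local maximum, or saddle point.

The Hessian at the origin is H = [[-14, 4], [4, -4]].
det H = -14·-4 − (4)² = 40 > 0 and H[1,1] = -14 < 0, so H is negative definite.
Therefore the origin is a local maximum.

local maximum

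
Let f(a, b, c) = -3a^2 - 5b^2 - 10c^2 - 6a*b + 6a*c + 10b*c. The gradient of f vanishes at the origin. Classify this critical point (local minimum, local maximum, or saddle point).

local maximum

The Hessian at the origin is H = [[-6, -6, 6], [-6, -10, 10], [6, 10, -20]].
Applying the same elementary operations to the rows and columns of H produces a congruent diagonal matrix with entries -6, -4, -10.
That gives 3 negative pivots.
H is negative definite, so the origin is a strict local maximum.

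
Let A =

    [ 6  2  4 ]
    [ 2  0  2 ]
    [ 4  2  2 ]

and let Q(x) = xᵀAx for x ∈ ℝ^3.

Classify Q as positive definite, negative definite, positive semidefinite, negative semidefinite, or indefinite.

indefinite

Congruent diagonalization of A (simultaneous row and column reduction) yields pivots 6, -2/3, 0.
That gives 1 positive, 1 negative, 1 zero pivots.
Hence Q is indefinite.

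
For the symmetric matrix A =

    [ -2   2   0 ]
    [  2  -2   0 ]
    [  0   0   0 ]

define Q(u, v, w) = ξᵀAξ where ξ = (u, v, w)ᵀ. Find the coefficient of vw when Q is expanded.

The coefficient of vw is A[2,3] + A[3,2] = 2·0 = 0.

0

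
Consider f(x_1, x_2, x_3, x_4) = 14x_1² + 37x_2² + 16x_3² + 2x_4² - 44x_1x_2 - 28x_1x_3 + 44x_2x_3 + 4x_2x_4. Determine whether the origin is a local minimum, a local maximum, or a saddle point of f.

The Hessian at the origin is H = [[28, -44, -28, 0], [-44, 74, 44, 4], [-28, 44, 32, 0], [0, 4, 0, 4]].
Row-reducing H symmetrically gives the diagonal entries 28, 34/7, 4, 12/17.
That gives 4 positive pivots.
H is positive definite, so the origin is a strict local minimum.

local minimum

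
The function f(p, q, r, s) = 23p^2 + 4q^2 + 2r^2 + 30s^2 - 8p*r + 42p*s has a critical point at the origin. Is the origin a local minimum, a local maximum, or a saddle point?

local minimum

The Hessian at the origin is H = [[46, 0, -8, 42], [0, 8, 0, 0], [-8, 0, 4, 0], [42, 0, 0, 60]].
Applying the same elementary operations to the rows and columns of H produces a congruent diagonal matrix with entries 46, 8, 60/23, 6/5.
That gives 4 positive pivots.
H is positive definite, so the origin is a strict local minimum.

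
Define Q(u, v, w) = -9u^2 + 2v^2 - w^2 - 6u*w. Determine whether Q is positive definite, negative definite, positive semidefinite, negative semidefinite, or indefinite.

indefinite

The associated matrix is A = [[-9, 0, -3], [0, 2, 0], [-3, 0, -1]].
Applying the same elementary operations to the rows and columns of A produces a congruent diagonal matrix with entries -9, 2, 0.
So there are 1 positive, 1 negative, 1 zero pivots.
Hence Q is indefinite.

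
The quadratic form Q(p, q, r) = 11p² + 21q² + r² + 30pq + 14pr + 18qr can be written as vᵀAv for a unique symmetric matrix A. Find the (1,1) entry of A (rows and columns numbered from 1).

The coefficient of p² in Q is 11, and that is exactly A[1,1].

11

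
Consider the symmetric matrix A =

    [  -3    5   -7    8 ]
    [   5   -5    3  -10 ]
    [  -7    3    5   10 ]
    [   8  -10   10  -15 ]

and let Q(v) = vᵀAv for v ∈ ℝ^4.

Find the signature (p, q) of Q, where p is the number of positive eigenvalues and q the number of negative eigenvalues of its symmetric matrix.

(2, 2)

Symmetric row and column elimination reduces A to a congruent diagonal form with pivots -3, 10/3, -6/5, 3.
That gives 2 positive, 2 negative pivots.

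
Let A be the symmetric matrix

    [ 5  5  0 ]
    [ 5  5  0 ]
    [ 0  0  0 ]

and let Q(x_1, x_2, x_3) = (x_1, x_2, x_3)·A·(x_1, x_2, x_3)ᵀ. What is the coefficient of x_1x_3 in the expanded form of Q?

0

The coefficient of x_1x_3 is A[1,3] + A[3,1] = 2·0 = 0.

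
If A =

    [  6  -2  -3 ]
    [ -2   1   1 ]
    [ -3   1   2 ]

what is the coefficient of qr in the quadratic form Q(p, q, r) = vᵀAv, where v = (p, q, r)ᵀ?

The coefficient of qr is A[2,3] + A[3,2] = 2·1 = 2.

2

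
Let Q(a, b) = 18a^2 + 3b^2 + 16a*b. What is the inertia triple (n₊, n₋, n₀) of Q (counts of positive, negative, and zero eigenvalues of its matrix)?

(1, 1, 0)

The associated matrix is A = [[18, 8], [8, 3]].
An LDLᵀ factorisation of A has diagonal entries 18, -5/9.
Counting signs: 1 positive, 1 negative.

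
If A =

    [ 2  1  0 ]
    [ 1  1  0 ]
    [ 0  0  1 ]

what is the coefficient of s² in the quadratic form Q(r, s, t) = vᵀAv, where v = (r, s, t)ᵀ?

1

The coefficient of s² is the diagonal entry A[2,2] = 1.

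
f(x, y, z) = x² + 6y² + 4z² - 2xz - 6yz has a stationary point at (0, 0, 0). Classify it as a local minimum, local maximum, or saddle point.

The Hessian at the origin is H = [[2, 0, -2], [0, 12, -6], [-2, -6, 8]].
Symmetric row and column elimination reduces H to a congruent diagonal form with pivots 2, 12, 3.
That gives 3 positive pivots.
H is positive definite, so the origin is a strict local minimum.

local minimum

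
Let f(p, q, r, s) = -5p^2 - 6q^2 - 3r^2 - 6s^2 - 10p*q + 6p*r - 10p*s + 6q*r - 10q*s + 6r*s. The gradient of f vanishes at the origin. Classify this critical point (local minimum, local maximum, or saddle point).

local maximum

The Hessian at the origin is H = [[-10, -10, 6, -10], [-10, -12, 6, -10], [6, 6, -6, 6], [-10, -10, 6, -12]].
Symmetric row and column elimination reduces H to a congruent diagonal form with pivots -10, -2, -12/5, -2.
So there are 4 negative pivots.
H is negative definite, so the origin is a strict local maximum.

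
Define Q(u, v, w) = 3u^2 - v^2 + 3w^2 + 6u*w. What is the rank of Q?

2

The symmetric matrix is A = [[3, 0, 3], [0, -1, 0], [3, 0, 3]].
Applying the same elementary operations to the rows and columns of A produces a congruent diagonal matrix with entries 3, -1, 0.
So there are 1 positive, 1 negative, 1 zero pivots.
The rank is the number of nonzero pivots: 2.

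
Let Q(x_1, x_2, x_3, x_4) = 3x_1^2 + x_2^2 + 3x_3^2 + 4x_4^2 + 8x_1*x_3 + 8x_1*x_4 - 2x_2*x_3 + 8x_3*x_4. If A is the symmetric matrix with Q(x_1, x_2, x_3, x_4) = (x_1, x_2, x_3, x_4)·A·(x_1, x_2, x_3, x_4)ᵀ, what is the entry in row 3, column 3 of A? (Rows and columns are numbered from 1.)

The coefficient of x_3^2 in Q is 3, and that is exactly A[3,3].

3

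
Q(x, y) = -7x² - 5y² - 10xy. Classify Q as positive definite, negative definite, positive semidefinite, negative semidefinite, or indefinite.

negative definite

Write A = [[-7, -5], [-5, -5]].
Row-reducing A symmetrically gives the diagonal entries -7, -10/7.
Counting signs: 2 negative.
Hence Q is negative definite.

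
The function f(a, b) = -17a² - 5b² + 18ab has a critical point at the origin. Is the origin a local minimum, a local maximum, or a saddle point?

local maximum

The Hessian at the origin is H = [[-34, 18], [18, -10]].
det H = -34·-10 − (18)² = 16 > 0 and H[1,1] = -34 < 0, so H is negative definite.
Therefore the origin is a local maximum.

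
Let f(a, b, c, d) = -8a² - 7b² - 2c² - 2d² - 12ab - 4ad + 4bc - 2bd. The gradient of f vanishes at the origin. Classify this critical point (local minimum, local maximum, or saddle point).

The Hessian at the origin is H = [[-16, -12, 0, -4], [-12, -14, 4, -2], [0, 4, -4, 0], [-4, -2, 0, -4]].
Applying the same elementary operations to the rows and columns of H produces a congruent diagonal matrix with entries -16, -5, -4/5, -2.
Counting signs: 4 negative.
H is negative definite, so the origin is a strict local maximum.

local maximum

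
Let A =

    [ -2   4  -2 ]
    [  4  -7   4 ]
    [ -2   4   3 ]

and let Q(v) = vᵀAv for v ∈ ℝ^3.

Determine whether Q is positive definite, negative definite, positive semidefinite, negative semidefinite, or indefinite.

indefinite

Row-reducing A symmetrically gives the diagonal entries -2, 1, 5.
That gives 2 positive, 1 negative pivots.
Hence Q is indefinite.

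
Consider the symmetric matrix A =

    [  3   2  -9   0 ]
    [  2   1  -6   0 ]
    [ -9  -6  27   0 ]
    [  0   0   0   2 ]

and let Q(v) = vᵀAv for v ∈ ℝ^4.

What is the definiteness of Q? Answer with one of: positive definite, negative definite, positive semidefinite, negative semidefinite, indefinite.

indefinite

Congruent diagonalization of A (simultaneous row and column reduction) yields pivots 3, -1/3, 0, 2.
Counting signs: 2 positive, 1 negative, 1 zero.
Hence Q is indefinite.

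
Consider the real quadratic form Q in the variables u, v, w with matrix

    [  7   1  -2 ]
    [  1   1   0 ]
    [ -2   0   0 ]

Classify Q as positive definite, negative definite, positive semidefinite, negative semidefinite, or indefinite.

An LDLᵀ factorisation of A has diagonal entries 7, 6/7, -2/3.
Counting signs: 2 positive, 1 negative.
Hence Q is indefinite.

indefinite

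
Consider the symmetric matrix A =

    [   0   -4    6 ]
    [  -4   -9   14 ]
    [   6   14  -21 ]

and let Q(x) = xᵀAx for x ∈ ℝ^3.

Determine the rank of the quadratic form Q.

3

Row reduction of A gives 3 nonzero rows, so rank A = 3.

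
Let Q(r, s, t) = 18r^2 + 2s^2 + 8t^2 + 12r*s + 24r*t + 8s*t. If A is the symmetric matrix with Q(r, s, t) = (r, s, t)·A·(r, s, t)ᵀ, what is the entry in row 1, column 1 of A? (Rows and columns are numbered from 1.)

18

The coefficient of r^2 in Q is 18, and that is exactly A[1,1].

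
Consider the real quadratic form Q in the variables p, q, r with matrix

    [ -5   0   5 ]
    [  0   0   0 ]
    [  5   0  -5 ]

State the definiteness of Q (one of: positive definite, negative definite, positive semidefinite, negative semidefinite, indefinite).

Congruent diagonalization of A (simultaneous row and column reduction) yields pivots -5, 0, 0.
Counting signs: 1 negative, 2 zero.
Hence Q is negative semidefinite.

negative semidefinite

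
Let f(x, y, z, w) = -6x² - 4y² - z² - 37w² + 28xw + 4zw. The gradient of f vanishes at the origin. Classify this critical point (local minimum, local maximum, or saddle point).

The Hessian at the origin is H = [[-12, 0, 0, 28], [0, -8, 0, 0], [0, 0, -2, 4], [28, 0, 4, -74]].
Symmetric row and column elimination reduces H to a congruent diagonal form with pivots -12, -8, -2, -2/3.
So there are 4 negative pivots.
H is negative definite, so the origin is a strict local maximum.

local maximum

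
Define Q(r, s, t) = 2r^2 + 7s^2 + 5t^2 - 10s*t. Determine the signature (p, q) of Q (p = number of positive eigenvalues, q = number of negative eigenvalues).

The symmetric matrix is A = [[2, 0, 0], [0, 7, -5], [0, -5, 5]].
Row-reducing A symmetrically gives the diagonal entries 2, 7, 10/7.
So there are 3 positive pivots.

(3, 0)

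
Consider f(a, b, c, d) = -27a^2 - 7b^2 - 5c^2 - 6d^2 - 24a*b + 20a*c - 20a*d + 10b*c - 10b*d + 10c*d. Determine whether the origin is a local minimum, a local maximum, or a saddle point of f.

The Hessian at the origin is H = [[-54, -24, 20, -20], [-24, -14, 10, -10], [20, 10, -10, 10], [-20, -10, 10, -12]].
Symmetric row and column elimination reduces H to a congruent diagonal form with pivots -54, -10/3, -20/9, -2.
That gives 4 negative pivots.
H is negative definite, so the origin is a strict local maximum.

local maximum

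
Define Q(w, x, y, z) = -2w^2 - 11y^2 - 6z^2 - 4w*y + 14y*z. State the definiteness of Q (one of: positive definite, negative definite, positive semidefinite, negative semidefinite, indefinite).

Write A = [[-2, 0, -2, 0], [0, 0, 0, 0], [-2, 0, -11, 7], [0, 0, 7, -6]].
Row-reducing A symmetrically gives the diagonal entries -2, 0, -9, -5/9.
That gives 3 negative, 1 zero pivots.
Hence Q is negative semidefinite.

negative semidefinite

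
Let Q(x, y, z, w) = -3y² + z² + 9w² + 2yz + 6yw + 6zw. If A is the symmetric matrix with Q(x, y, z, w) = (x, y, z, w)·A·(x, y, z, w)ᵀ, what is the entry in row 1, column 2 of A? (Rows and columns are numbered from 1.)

0

The coefficient of x·y in Q is 0. For a symmetric A this equals A[1,2] + A[2,1] = 2·A[1,2].
So A[1,2] = 0/2 = 0.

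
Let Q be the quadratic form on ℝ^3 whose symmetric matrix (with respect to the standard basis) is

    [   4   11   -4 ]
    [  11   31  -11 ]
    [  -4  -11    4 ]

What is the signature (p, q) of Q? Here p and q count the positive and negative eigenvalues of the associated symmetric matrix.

Row-reducing A symmetrically gives the diagonal entries 4, 3/4, 0.
That gives 2 positive, 1 zero pivots.

(2, 0)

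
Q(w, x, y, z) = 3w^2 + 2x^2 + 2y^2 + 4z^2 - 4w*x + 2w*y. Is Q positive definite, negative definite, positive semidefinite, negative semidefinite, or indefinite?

positive definite

The symmetric matrix of Q is A = [[3, -2, 1, 0], [-2, 2, 0, 0], [1, 0, 2, 0], [0, 0, 0, 4]].
Leading principal minors: Δ_1 = 3, Δ_2 = 2, Δ_3 = 2, Δ_4 = 8.
All leading principal minors are positive, so by Sylvester's criterion Q is positive definite.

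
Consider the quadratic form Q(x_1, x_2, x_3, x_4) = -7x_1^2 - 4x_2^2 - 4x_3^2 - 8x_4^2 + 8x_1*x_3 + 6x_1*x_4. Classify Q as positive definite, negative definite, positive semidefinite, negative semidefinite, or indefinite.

negative definite

The symmetric matrix of Q is A = [[-7, 0, 4, 3], [0, -4, 0, 0], [4, 0, -4, 0], [3, 0, 0, -8]].
Leading principal minors: Δ_1 = -7, Δ_2 = 28, Δ_3 = -48, Δ_4 = 240.
The signs alternate starting with Δ_1 < 0, so by Sylvester's criterion Q is negative definite.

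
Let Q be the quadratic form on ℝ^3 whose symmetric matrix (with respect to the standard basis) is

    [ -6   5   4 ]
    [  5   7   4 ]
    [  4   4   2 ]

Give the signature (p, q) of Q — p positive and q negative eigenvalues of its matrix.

(1, 2)

Symmetric row and column elimination reduces A to a congruent diagonal form with pivots -6, 67/6, -10/67.
So there are 1 positive, 2 negative pivots.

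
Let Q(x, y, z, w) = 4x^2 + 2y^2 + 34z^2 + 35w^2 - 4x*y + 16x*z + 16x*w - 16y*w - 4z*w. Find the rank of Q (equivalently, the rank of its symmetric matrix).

The associated matrix is A = [[4, -2, 8, 8], [-2, 2, 0, -8], [8, 0, 34, -2], [8, -8, -2, 35]].
Symmetric row and column elimination reduces A to a congruent diagonal form with pivots 4, 1, 2, 1.
That gives 4 positive pivots.
The rank is the number of nonzero pivots: 4.

4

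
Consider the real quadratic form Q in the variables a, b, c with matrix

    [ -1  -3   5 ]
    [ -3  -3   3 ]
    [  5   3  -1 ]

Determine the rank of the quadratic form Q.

Congruent diagonalization of A (simultaneous row and column reduction) yields pivots -1, 6, 0.
So there are 1 positive, 1 negative, 1 zero pivots.
The rank is the number of nonzero pivots: 2.

2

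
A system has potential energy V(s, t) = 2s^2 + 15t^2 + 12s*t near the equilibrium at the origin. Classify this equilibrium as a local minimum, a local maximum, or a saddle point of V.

The Hessian at the origin is H = [[4, 12], [12, 30]].
det H = 4·30 − (12)² = -24 < 0, so H is indefinite.
Therefore the origin is a saddle point.

saddle point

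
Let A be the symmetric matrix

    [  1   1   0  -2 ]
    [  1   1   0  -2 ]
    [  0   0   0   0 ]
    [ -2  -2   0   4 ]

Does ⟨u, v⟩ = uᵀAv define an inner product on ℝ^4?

no

Row-reducing A symmetrically gives the diagonal entries 1, 0, 0, 0.
That gives 1 positive, 3 zero pivots.
Hence Q is positive semidefinite.
⟨·,·⟩ is an inner product exactly when A is positive definite.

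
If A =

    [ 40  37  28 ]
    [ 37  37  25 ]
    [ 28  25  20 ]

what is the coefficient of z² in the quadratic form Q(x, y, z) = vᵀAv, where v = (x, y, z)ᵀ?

The coefficient of z² is the diagonal entry A[3,3] = 20.

20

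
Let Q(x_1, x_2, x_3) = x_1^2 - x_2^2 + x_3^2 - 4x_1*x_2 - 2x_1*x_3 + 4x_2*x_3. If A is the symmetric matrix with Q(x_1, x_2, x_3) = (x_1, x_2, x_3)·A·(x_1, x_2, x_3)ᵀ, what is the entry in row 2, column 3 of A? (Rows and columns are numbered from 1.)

2

The coefficient of x_2·x_3 in Q is 4. For a symmetric A this equals A[2,3] + A[3,2] = 2·A[2,3].
So A[2,3] = 4/2 = 2.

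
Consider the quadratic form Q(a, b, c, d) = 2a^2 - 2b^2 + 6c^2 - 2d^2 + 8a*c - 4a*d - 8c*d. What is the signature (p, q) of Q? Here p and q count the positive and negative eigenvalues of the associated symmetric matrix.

The associated matrix is A = [[2, 0, 4, -2], [0, -2, 0, 0], [4, 0, 6, -4], [-2, 0, -4, -2]].
Congruent diagonalization of A (simultaneous row and column reduction) yields pivots 2, -2, -2, -4.
So there are 1 positive, 3 negative pivots.

(1, 3)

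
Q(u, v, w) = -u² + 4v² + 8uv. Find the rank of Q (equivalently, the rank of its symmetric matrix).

The associated matrix is A = [[-1, 4, 0], [4, 4, 0], [0, 0, 0]].
Applying the same elementary operations to the rows and columns of A produces a congruent diagonal matrix with entries -1, 20, 0.
So there are 1 positive, 1 negative, 1 zero pivots.
The rank is the number of nonzero pivots: 2.

2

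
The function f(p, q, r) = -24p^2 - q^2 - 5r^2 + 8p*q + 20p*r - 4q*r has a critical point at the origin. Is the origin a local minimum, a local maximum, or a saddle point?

The Hessian at the origin is H = [[-48, 8, 20], [8, -2, -4], [20, -4, -10]].
Row-reducing H symmetrically gives the diagonal entries -48, -2/3, -1.
So there are 3 negative pivots.
H is negative definite, so the origin is a strict local maximum.

local maximum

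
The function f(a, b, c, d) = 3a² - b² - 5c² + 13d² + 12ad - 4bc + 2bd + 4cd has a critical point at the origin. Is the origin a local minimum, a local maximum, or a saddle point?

saddle point

The Hessian at the origin is H = [[6, 0, 0, 12], [0, -2, -4, 2], [0, -4, -10, 4], [12, 2, 4, 26]].
Symmetric row and column elimination reduces H to a congruent diagonal form with pivots 6, -2, -2, 4.
Counting signs: 2 positive, 2 negative.
H is indefinite, so the origin is a saddle point.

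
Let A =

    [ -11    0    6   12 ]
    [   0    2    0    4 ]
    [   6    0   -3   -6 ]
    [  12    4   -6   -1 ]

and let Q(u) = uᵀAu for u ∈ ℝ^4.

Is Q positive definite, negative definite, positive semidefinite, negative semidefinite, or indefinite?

Symmetric row and column elimination reduces A to a congruent diagonal form with pivots -11, 2, 3/11, 3.
That gives 3 positive, 1 negative pivots.
Hence Q is indefinite.

indefinite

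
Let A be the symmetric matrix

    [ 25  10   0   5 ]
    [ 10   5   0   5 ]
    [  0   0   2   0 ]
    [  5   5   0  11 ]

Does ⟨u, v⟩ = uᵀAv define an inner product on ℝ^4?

Row-reducing A symmetrically gives the diagonal entries 25, 1, 2, 1.
Counting signs: 4 positive.
Hence Q is positive definite.
⟨·,·⟩ is an inner product exactly when A is positive definite.

yes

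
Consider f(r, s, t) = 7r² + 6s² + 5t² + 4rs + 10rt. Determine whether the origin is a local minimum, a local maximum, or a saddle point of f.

The Hessian at the origin is H = [[14, 4, 10], [4, 12, 0], [10, 0, 10]].
Applying the same elementary operations to the rows and columns of H produces a congruent diagonal matrix with entries 14, 76/7, 40/19.
That gives 3 positive pivots.
H is positive definite, so the origin is a strict local minimum.

local minimum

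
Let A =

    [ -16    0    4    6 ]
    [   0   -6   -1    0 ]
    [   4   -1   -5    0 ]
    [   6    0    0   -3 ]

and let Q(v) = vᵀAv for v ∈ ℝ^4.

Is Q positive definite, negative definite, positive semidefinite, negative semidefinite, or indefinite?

An LDLᵀ factorisation of A has diagonal entries -16, -6, -23/6, -15/92.
Counting signs: 4 negative.
Hence Q is negative definite.

negative definite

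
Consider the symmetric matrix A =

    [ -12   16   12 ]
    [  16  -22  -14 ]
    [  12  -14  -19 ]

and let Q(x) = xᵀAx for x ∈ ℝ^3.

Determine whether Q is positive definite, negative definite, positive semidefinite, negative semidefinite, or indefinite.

Row-reducing A symmetrically gives the diagonal entries -12, -2/3, -1.
That gives 3 negative pivots.
Hence Q is negative definite.

negative definite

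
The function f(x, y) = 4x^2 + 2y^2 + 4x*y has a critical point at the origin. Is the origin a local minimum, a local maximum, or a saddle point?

local minimum

The Hessian at the origin is H = [[8, 4], [4, 4]].
det H = 8·4 − (4)² = 16 > 0 and H[1,1] = 8 > 0, so H is positive definite.
Therefore the origin is a local minimum.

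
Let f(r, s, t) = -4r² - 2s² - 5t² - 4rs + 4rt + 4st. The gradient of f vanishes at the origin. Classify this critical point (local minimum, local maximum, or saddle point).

local maximum

The Hessian at the origin is H = [[-8, -4, 4], [-4, -4, 4], [4, 4, -10]].
Symmetric row and column elimination reduces H to a congruent diagonal form with pivots -8, -2, -6.
So there are 3 negative pivots.
H is negative definite, so the origin is a strict local maximum.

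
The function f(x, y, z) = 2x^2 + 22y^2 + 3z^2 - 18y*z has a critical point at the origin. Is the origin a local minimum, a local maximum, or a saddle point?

The Hessian at the origin is H = [[4, 0, 0], [0, 44, -18], [0, -18, 6]].
Congruent diagonalization of H (simultaneous row and column reduction) yields pivots 4, 44, -15/11.
Counting signs: 2 positive, 1 negative.
H is indefinite, so the origin is a saddle point.

saddle point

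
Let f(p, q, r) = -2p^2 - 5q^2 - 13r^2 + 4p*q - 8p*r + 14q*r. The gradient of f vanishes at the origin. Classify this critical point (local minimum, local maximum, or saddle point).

The Hessian at the origin is H = [[-4, 4, -8], [4, -10, 14], [-8, 14, -26]].
Row-reducing H symmetrically gives the diagonal entries -4, -6, -4.
Counting signs: 3 negative.
H is negative definite, so the origin is a strict local maximum.

local maximum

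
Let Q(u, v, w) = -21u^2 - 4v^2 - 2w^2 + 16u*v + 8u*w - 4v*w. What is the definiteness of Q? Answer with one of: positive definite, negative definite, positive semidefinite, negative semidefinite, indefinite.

The symmetric matrix is A = [[-21, 8, 4], [8, -4, -2], [4, -2, -2]].
An LDLᵀ factorisation of A has diagonal entries -21, -20/21, -1.
That gives 3 negative pivots.
Hence Q is negative definite.

negative definite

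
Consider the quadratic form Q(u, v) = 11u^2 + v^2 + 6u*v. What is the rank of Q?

The associated matrix is A = [[11, 3], [3, 1]].
An LDLᵀ factorisation of A has diagonal entries 11, 2/11.
So there are 2 positive pivots.
The rank is the number of nonzero pivots: 2.

2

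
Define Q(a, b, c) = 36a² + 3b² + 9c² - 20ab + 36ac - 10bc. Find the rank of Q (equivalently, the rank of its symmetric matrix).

2

The symmetric matrix is A = [[36, -10, 18], [-10, 3, -5], [18, -5, 9]].
Congruent diagonalization of A (simultaneous row and column reduction) yields pivots 36, 2/9, 0.
That gives 2 positive, 1 zero pivots.
The rank is the number of nonzero pivots: 2.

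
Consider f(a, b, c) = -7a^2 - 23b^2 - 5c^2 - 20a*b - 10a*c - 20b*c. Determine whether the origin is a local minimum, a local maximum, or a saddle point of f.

The Hessian at the origin is H = [[-14, -20, -10], [-20, -46, -20], [-10, -20, -10]].
An LDLᵀ factorisation of H has diagonal entries -14, -122/7, -60/61.
That gives 3 negative pivots.
H is negative definite, so the origin is a strict local maximum.

local maximum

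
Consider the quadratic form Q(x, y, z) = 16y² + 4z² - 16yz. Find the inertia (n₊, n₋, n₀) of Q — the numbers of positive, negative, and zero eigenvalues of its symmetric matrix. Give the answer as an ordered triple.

(1, 0, 2)

Write A = [[0, 0, 0], [0, 16, -8], [0, -8, 4]].
Symmetric row and column elimination reduces A to a congruent diagonal form with pivots 0, 16, 0.
Counting signs: 1 positive, 2 zero.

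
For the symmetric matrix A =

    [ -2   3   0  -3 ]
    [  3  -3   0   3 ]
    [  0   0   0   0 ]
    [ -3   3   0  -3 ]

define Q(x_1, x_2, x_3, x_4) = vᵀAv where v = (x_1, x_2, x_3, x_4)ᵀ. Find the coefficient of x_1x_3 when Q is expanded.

0

The coefficient of x_1x_3 is A[1,3] + A[3,1] = 2·0 = 0.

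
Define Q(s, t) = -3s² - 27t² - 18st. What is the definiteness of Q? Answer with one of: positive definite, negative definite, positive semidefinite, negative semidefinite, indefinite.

The symmetric matrix is A = [[-3, -9], [-9, -27]].
Applying the same elementary operations to the rows and columns of A produces a congruent diagonal matrix with entries -3, 0.
That gives 1 negative, 1 zero pivots.
Hence Q is negative semidefinite.

negative semidefinite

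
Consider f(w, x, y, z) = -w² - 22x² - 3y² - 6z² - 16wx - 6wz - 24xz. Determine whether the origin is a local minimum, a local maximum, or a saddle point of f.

saddle point

The Hessian at the origin is H = [[-2, -16, 0, -6], [-16, -44, 0, -24], [0, 0, -6, 0], [-6, -24, 0, -12]].
Row-reducing H symmetrically gives the diagonal entries -2, 84, -6, -6/7.
Counting signs: 1 positive, 3 negative.
H is indefinite, so the origin is a saddle point.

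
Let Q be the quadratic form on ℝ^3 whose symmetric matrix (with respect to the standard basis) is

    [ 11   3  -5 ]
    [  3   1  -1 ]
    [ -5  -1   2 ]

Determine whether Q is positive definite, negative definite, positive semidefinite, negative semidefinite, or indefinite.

Row-reducing A symmetrically gives the diagonal entries 11, 2/11, -1.
So there are 2 positive, 1 negative pivots.
Hence Q is indefinite.

indefinite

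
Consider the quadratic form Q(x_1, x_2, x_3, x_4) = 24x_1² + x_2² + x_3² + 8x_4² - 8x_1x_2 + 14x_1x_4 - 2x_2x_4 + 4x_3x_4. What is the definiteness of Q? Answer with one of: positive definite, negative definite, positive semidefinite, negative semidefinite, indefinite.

The symmetric matrix of Q is A = [[24, -4, 0, 7], [-4, 1, 0, -1], [0, 0, 1, 2], [7, -1, 2, 8]].
Leading principal minors: Δ_1 = 24, Δ_2 = 8, Δ_3 = 8, Δ_4 = 15.
All leading principal minors are positive, so by Sylvester's criterion Q is positive definite.

positive definite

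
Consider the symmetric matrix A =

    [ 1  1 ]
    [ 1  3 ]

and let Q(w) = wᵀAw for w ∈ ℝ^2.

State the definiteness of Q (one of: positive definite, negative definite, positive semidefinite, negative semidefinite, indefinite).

Row-reducing A symmetrically gives the diagonal entries 1, 2.
That gives 2 positive pivots.
Hence Q is positive definite.

positive definite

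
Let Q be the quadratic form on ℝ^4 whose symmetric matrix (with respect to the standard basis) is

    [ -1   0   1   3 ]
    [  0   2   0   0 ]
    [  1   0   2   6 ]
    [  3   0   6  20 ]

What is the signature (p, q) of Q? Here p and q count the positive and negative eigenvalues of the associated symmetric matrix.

(3, 1)

Applying the same elementary operations to the rows and columns of A produces a congruent diagonal matrix with entries -1, 2, 3, 2.
Counting signs: 3 positive, 1 negative.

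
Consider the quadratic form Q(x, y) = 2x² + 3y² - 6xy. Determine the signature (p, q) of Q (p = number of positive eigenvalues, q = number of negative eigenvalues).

(1, 1)

Write A = [[2, -3], [-3, 3]].
Congruent diagonalization of A (simultaneous row and column reduction) yields pivots 2, -3/2.
That gives 1 positive, 1 negative pivots.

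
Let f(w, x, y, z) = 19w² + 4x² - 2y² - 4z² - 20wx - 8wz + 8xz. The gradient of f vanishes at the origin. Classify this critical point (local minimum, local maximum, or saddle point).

saddle point

The Hessian at the origin is H = [[38, -20, 0, -8], [-20, 8, 0, 8], [0, 0, -4, 0], [-8, 8, 0, -8]].
Applying the same elementary operations to the rows and columns of H produces a congruent diagonal matrix with entries 38, -48/19, -4, -4.
That gives 1 positive, 3 negative pivots.
H is indefinite, so the origin is a saddle point.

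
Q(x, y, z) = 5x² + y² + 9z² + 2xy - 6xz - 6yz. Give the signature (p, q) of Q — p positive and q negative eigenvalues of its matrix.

(2, 0)

Write A = [[5, 1, -3], [1, 1, -3], [-3, -3, 9]].
Row-reducing A symmetrically gives the diagonal entries 5, 4/5, 0.
So there are 2 positive, 1 zero pivots.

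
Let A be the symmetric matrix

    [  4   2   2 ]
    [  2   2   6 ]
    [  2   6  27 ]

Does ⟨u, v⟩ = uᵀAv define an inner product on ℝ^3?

Leading principal minors: Δ_1 = 4, Δ_2 = 4, Δ_3 = 4.
All leading principal minors are positive, so by Sylvester's criterion Q is positive definite.
⟨·,·⟩ is an inner product exactly when A is positive definite.

yes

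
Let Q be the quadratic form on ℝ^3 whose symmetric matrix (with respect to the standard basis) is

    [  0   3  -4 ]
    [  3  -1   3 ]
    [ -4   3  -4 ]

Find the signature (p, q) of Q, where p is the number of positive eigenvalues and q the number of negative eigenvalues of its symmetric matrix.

By Sylvester's law of inertia any congruent diagonalization of A has 2 positive, 1 negative and 0 zero entries.

(2, 1)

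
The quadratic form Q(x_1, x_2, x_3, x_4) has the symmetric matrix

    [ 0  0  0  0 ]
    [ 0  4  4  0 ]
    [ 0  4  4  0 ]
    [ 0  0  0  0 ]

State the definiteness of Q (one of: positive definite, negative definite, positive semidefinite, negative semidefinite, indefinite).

Applying the same elementary operations to the rows and columns of A produces a congruent diagonal matrix with entries 0, 4, 0, 0.
So there are 1 positive, 3 zero pivots.
Hence Q is positive semidefinite.

positive semidefinite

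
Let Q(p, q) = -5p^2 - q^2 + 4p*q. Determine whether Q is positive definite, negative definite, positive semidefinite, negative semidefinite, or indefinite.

negative definite

The symmetric matrix is A = [[-5, 2], [2, -1]].
Congruent diagonalization of A (simultaneous row and column reduction) yields pivots -5, -1/5.
That gives 2 negative pivots.
Hence Q is negative definite.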